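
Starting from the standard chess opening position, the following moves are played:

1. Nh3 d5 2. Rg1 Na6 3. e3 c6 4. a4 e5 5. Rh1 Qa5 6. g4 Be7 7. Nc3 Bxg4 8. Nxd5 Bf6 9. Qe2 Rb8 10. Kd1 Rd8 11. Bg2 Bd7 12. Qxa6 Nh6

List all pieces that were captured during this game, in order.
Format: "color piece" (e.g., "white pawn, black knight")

Tracking captures:
  Bxg4: captured white pawn
  Nxd5: captured black pawn
  Qxa6: captured black knight

white pawn, black pawn, black knight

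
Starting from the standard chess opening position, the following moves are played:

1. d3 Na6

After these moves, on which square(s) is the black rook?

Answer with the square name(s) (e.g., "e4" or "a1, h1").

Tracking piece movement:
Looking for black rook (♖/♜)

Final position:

  a b c d e f g h
  ─────────────────
8│♜ · ♝ ♛ ♚ ♝ ♞ ♜│8
7│♟ ♟ ♟ ♟ ♟ ♟ ♟ ♟│7
6│♞ · · · · · · ·│6
5│· · · · · · · ·│5
4│· · · · · · · ·│4
3│· · · ♙ · · · ·│3
2│♙ ♙ ♙ · ♙ ♙ ♙ ♙│2
1│♖ ♘ ♗ ♕ ♔ ♗ ♘ ♖│1
  ─────────────────
  a b c d e f g h


a8, h8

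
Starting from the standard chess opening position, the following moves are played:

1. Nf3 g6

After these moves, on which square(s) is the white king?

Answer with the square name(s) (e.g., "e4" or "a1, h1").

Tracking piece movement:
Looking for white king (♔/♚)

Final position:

  a b c d e f g h
  ─────────────────
8│♜ ♞ ♝ ♛ ♚ ♝ ♞ ♜│8
7│♟ ♟ ♟ ♟ ♟ ♟ · ♟│7
6│· · · · · · ♟ ·│6
5│· · · · · · · ·│5
4│· · · · · · · ·│4
3│· · · · · ♘ · ·│3
2│♙ ♙ ♙ ♙ ♙ ♙ ♙ ♙│2
1│♖ ♘ ♗ ♕ ♔ ♗ · ♖│1
  ─────────────────
  a b c d e f g h


e1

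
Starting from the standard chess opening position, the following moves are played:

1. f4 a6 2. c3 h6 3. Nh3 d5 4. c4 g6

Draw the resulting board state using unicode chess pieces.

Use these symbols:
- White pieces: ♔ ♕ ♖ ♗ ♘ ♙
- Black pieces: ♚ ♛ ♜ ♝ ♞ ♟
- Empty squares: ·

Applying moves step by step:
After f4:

♜ ♞ ♝ ♛ ♚ ♝ ♞ ♜
♟ ♟ ♟ ♟ ♟ ♟ ♟ ♟
· · · · · · · ·
· · · · · · · ·
· · · · · ♙ · ·
· · · · · · · ·
♙ ♙ ♙ ♙ ♙ · ♙ ♙
♖ ♘ ♗ ♕ ♔ ♗ ♘ ♖


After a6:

♜ ♞ ♝ ♛ ♚ ♝ ♞ ♜
· ♟ ♟ ♟ ♟ ♟ ♟ ♟
♟ · · · · · · ·
· · · · · · · ·
· · · · · ♙ · ·
· · · · · · · ·
♙ ♙ ♙ ♙ ♙ · ♙ ♙
♖ ♘ ♗ ♕ ♔ ♗ ♘ ♖


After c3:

♜ ♞ ♝ ♛ ♚ ♝ ♞ ♜
· ♟ ♟ ♟ ♟ ♟ ♟ ♟
♟ · · · · · · ·
· · · · · · · ·
· · · · · ♙ · ·
· · ♙ · · · · ·
♙ ♙ · ♙ ♙ · ♙ ♙
♖ ♘ ♗ ♕ ♔ ♗ ♘ ♖


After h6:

♜ ♞ ♝ ♛ ♚ ♝ ♞ ♜
· ♟ ♟ ♟ ♟ ♟ ♟ ·
♟ · · · · · · ♟
· · · · · · · ·
· · · · · ♙ · ·
· · ♙ · · · · ·
♙ ♙ · ♙ ♙ · ♙ ♙
♖ ♘ ♗ ♕ ♔ ♗ ♘ ♖


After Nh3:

♜ ♞ ♝ ♛ ♚ ♝ ♞ ♜
· ♟ ♟ ♟ ♟ ♟ ♟ ·
♟ · · · · · · ♟
· · · · · · · ·
· · · · · ♙ · ·
· · ♙ · · · · ♘
♙ ♙ · ♙ ♙ · ♙ ♙
♖ ♘ ♗ ♕ ♔ ♗ · ♖


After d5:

♜ ♞ ♝ ♛ ♚ ♝ ♞ ♜
· ♟ ♟ · ♟ ♟ ♟ ·
♟ · · · · · · ♟
· · · ♟ · · · ·
· · · · · ♙ · ·
· · ♙ · · · · ♘
♙ ♙ · ♙ ♙ · ♙ ♙
♖ ♘ ♗ ♕ ♔ ♗ · ♖


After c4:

♜ ♞ ♝ ♛ ♚ ♝ ♞ ♜
· ♟ ♟ · ♟ ♟ ♟ ·
♟ · · · · · · ♟
· · · ♟ · · · ·
· · ♙ · · ♙ · ·
· · · · · · · ♘
♙ ♙ · ♙ ♙ · ♙ ♙
♖ ♘ ♗ ♕ ♔ ♗ · ♖


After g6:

♜ ♞ ♝ ♛ ♚ ♝ ♞ ♜
· ♟ ♟ · ♟ ♟ · ·
♟ · · · · · ♟ ♟
· · · ♟ · · · ·
· · ♙ · · ♙ · ·
· · · · · · · ♘
♙ ♙ · ♙ ♙ · ♙ ♙
♖ ♘ ♗ ♕ ♔ ♗ · ♖



  a b c d e f g h
  ─────────────────
8│♜ ♞ ♝ ♛ ♚ ♝ ♞ ♜│8
7│· ♟ ♟ · ♟ ♟ · ·│7
6│♟ · · · · · ♟ ♟│6
5│· · · ♟ · · · ·│5
4│· · ♙ · · ♙ · ·│4
3│· · · · · · · ♘│3
2│♙ ♙ · ♙ ♙ · ♙ ♙│2
1│♖ ♘ ♗ ♕ ♔ ♗ · ♖│1
  ─────────────────
  a b c d e f g h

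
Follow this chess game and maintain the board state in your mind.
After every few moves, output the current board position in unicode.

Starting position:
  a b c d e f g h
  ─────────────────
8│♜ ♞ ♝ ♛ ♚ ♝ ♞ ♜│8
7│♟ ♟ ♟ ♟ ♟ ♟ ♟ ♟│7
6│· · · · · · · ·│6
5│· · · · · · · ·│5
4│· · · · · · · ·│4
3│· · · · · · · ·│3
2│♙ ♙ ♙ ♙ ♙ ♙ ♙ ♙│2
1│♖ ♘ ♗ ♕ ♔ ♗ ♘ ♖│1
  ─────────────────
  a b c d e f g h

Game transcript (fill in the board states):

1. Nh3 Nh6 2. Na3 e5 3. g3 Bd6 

  a b c d e f g h
  ─────────────────
8│♜ ♞ ♝ ♛ ♚ · · ♜│8
7│♟ ♟ ♟ ♟ · ♟ ♟ ♟│7
6│· · · ♝ · · · ♞│6
5│· · · · ♟ · · ·│5
4│· · · · · · · ·│4
3│♘ · · · · · ♙ ♘│3
2│♙ ♙ ♙ ♙ ♙ ♙ · ♙│2
1│♖ · ♗ ♕ ♔ ♗ · ♖│1
  ─────────────────
  a b c d e f g h

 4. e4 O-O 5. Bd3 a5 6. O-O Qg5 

  a b c d e f g h
  ─────────────────
8│♜ ♞ ♝ · · ♜ ♚ ·│8
7│· ♟ ♟ ♟ · ♟ ♟ ♟│7
6│· · · ♝ · · · ♞│6
5│♟ · · · ♟ · ♛ ·│5
4│· · · · ♙ · · ·│4
3│♘ · · ♗ · · ♙ ♘│3
2│♙ ♙ ♙ ♙ · ♙ · ♙│2
1│♖ · ♗ ♕ · ♖ ♔ ·│1
  ─────────────────
  a b c d e f g h

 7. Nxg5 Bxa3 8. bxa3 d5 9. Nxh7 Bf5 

  a b c d e f g h
  ─────────────────
8│♜ ♞ · · · ♜ ♚ ·│8
7│· ♟ ♟ · · ♟ ♟ ♘│7
6│· · · · · · · ♞│6
5│♟ · · ♟ ♟ ♝ · ·│5
4│· · · · ♙ · · ·│4
3│♙ · · ♗ · · ♙ ·│3
2│♙ · ♙ ♙ · ♙ · ♙│2
1│♖ · ♗ ♕ · ♖ ♔ ·│1
  ─────────────────
  a b c d e f g h

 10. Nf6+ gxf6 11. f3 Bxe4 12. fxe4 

  a b c d e f g h
  ─────────────────
8│♜ ♞ · · · ♜ ♚ ·│8
7│· ♟ ♟ · · ♟ · ·│7
6│· · · · · ♟ · ♞│6
5│♟ · · ♟ ♟ · · ·│5
4│· · · · ♙ · · ·│4
3│♙ · · ♗ · · ♙ ·│3
2│♙ · ♙ ♙ · · · ♙│2
1│♖ · ♗ ♕ · ♖ ♔ ·│1
  ─────────────────
  a b c d e f g h


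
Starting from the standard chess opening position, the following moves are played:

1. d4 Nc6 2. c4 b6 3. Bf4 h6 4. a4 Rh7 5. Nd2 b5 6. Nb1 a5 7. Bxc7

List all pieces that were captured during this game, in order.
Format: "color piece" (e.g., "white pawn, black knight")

Tracking captures:
  Bxc7: captured black pawn

black pawn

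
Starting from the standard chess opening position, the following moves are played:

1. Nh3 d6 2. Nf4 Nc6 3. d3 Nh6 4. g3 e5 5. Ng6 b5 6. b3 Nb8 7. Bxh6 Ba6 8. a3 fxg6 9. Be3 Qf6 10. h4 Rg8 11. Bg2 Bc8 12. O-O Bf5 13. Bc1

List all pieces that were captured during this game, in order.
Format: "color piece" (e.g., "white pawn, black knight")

Tracking captures:
  Bxh6: captured black knight
  fxg6: captured white knight

black knight, white knight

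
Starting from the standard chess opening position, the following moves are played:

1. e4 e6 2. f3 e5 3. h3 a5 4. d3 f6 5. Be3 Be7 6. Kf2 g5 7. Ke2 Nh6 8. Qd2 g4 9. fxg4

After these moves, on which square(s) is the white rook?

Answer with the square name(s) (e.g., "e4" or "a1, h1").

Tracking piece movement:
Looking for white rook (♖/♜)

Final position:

  a b c d e f g h
  ─────────────────
8│♜ ♞ ♝ ♛ ♚ · · ♜│8
7│· ♟ ♟ ♟ ♝ · · ♟│7
6│· · · · · ♟ · ♞│6
5│♟ · · · ♟ · · ·│5
4│· · · · ♙ · ♙ ·│4
3│· · · ♙ ♗ · · ♙│3
2│♙ ♙ ♙ ♕ ♔ · ♙ ·│2
1│♖ ♘ · · · ♗ ♘ ♖│1
  ─────────────────
  a b c d e f g h


a1, h1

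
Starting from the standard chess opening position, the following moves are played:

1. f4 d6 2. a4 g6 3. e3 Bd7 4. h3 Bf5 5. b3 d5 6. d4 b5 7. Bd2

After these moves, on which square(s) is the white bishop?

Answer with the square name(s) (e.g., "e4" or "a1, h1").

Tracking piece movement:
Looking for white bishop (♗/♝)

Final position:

  a b c d e f g h
  ─────────────────
8│♜ ♞ · ♛ ♚ ♝ ♞ ♜│8
7│♟ · ♟ · ♟ ♟ · ♟│7
6│· · · · · · ♟ ·│6
5│· ♟ · ♟ · ♝ · ·│5
4│♙ · · ♙ · ♙ · ·│4
3│· ♙ · · ♙ · · ♙│3
2│· · ♙ ♗ · · ♙ ·│2
1│♖ ♘ · ♕ ♔ ♗ ♘ ♖│1
  ─────────────────
  a b c d e f g h


d2, f1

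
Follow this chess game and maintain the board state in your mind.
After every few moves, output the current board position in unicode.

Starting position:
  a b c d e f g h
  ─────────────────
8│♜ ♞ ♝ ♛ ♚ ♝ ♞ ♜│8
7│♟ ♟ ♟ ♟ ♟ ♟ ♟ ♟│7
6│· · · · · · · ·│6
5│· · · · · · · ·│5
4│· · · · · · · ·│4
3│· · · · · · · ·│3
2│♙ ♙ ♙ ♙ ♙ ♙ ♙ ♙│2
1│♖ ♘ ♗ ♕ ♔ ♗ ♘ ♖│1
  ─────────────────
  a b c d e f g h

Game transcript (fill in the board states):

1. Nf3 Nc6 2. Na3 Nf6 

  a b c d e f g h
  ─────────────────
8│♜ · ♝ ♛ ♚ ♝ · ♜│8
7│♟ ♟ ♟ ♟ ♟ ♟ ♟ ♟│7
6│· · ♞ · · ♞ · ·│6
5│· · · · · · · ·│5
4│· · · · · · · ·│4
3│♘ · · · · ♘ · ·│3
2│♙ ♙ ♙ ♙ ♙ ♙ ♙ ♙│2
1│♖ · ♗ ♕ ♔ ♗ · ♖│1
  ─────────────────
  a b c d e f g h

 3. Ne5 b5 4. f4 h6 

  a b c d e f g h
  ─────────────────
8│♜ · ♝ ♛ ♚ ♝ · ♜│8
7│♟ · ♟ ♟ ♟ ♟ ♟ ·│7
6│· · ♞ · · ♞ · ♟│6
5│· ♟ · · ♘ · · ·│5
4│· · · · · ♙ · ·│4
3│♘ · · · · · · ·│3
2│♙ ♙ ♙ ♙ ♙ · ♙ ♙│2
1│♖ · ♗ ♕ ♔ ♗ · ♖│1
  ─────────────────
  a b c d e f g h

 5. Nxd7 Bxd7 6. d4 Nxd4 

  a b c d e f g h
  ─────────────────
8│♜ · · ♛ ♚ ♝ · ♜│8
7│♟ · ♟ ♝ ♟ ♟ ♟ ·│7
6│· · · · · ♞ · ♟│6
5│· ♟ · · · · · ·│5
4│· · · ♞ · ♙ · ·│4
3│♘ · · · · · · ·│3
2│♙ ♙ ♙ · ♙ · ♙ ♙│2
1│♖ · ♗ ♕ ♔ ♗ · ♖│1
  ─────────────────
  a b c d e f g h

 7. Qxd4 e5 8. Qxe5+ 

  a b c d e f g h
  ─────────────────
8│♜ · · ♛ ♚ ♝ · ♜│8
7│♟ · ♟ ♝ · ♟ ♟ ·│7
6│· · · · · ♞ · ♟│6
5│· ♟ · · ♕ · · ·│5
4│· · · · · ♙ · ·│4
3│♘ · · · · · · ·│3
2│♙ ♙ ♙ · ♙ · ♙ ♙│2
1│♖ · ♗ · ♔ ♗ · ♖│1
  ─────────────────
  a b c d e f g h


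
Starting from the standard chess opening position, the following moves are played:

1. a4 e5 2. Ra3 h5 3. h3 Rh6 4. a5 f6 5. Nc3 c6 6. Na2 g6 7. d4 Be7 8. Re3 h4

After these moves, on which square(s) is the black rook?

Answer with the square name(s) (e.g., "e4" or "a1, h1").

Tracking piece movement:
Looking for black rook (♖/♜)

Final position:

  a b c d e f g h
  ─────────────────
8│♜ ♞ ♝ ♛ ♚ · ♞ ·│8
7│♟ ♟ · ♟ ♝ · · ·│7
6│· · ♟ · · ♟ ♟ ♜│6
5│♙ · · · ♟ · · ·│5
4│· · · ♙ · · · ♟│4
3│· · · · ♖ · · ♙│3
2│♘ ♙ ♙ · ♙ ♙ ♙ ·│2
1│· · ♗ ♕ ♔ ♗ ♘ ♖│1
  ─────────────────
  a b c d e f g h


a8, h6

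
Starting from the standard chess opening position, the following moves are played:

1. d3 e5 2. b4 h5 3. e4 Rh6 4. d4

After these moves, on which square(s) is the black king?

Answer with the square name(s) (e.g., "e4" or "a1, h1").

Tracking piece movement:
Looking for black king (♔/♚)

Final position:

  a b c d e f g h
  ─────────────────
8│♜ ♞ ♝ ♛ ♚ ♝ ♞ ·│8
7│♟ ♟ ♟ ♟ · ♟ ♟ ·│7
6│· · · · · · · ♜│6
5│· · · · ♟ · · ♟│5
4│· ♙ · ♙ ♙ · · ·│4
3│· · · · · · · ·│3
2│♙ · ♙ · · ♙ ♙ ♙│2
1│♖ ♘ ♗ ♕ ♔ ♗ ♘ ♖│1
  ─────────────────
  a b c d e f g h


e8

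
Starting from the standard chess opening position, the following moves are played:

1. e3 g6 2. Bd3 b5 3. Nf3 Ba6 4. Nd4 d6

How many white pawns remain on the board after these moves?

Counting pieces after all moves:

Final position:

  a b c d e f g h
  ─────────────────
8│♜ ♞ · ♛ ♚ ♝ ♞ ♜│8
7│♟ · ♟ · ♟ ♟ · ♟│7
6│♝ · · ♟ · · ♟ ·│6
5│· ♟ · · · · · ·│5
4│· · · ♘ · · · ·│4
3│· · · ♗ ♙ · · ·│3
2│♙ ♙ ♙ ♙ · ♙ ♙ ♙│2
1│♖ ♘ ♗ ♕ ♔ · · ♖│1
  ─────────────────
  a b c d e f g h


8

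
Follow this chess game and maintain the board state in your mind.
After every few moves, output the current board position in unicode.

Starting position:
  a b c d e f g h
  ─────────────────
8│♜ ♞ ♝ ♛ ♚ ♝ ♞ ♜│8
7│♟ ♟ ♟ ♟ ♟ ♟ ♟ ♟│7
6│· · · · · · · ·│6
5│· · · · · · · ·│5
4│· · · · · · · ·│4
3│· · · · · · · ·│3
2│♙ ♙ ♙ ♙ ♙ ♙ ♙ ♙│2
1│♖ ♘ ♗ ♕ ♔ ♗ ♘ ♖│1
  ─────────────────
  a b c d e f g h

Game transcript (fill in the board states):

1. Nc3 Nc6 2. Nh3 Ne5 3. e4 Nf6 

  a b c d e f g h
  ─────────────────
8│♜ · ♝ ♛ ♚ ♝ · ♜│8
7│♟ ♟ ♟ ♟ ♟ ♟ ♟ ♟│7
6│· · · · · ♞ · ·│6
5│· · · · ♞ · · ·│5
4│· · · · ♙ · · ·│4
3│· · ♘ · · · · ♘│3
2│♙ ♙ ♙ ♙ · ♙ ♙ ♙│2
1│♖ · ♗ ♕ ♔ ♗ · ♖│1
  ─────────────────
  a b c d e f g h

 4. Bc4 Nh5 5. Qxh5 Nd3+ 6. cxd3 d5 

  a b c d e f g h
  ─────────────────
8│♜ · ♝ ♛ ♚ ♝ · ♜│8
7│♟ ♟ ♟ · ♟ ♟ ♟ ♟│7
6│· · · · · · · ·│6
5│· · · ♟ · · · ♕│5
4│· · ♗ · ♙ · · ·│4
3│· · ♘ ♙ · · · ♘│3
2│♙ ♙ · ♙ · ♙ ♙ ♙│2
1│♖ · ♗ · ♔ · · ♖│1
  ─────────────────
  a b c d e f g h

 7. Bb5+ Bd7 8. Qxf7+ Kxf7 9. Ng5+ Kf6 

  a b c d e f g h
  ─────────────────
8│♜ · · ♛ · ♝ · ♜│8
7│♟ ♟ ♟ ♝ ♟ · ♟ ♟│7
6│· · · · · ♚ · ·│6
5│· ♗ · ♟ · · ♘ ·│5
4│· · · · ♙ · · ·│4
3│· · ♘ ♙ · · · ·│3
2│♙ ♙ · ♙ · ♙ ♙ ♙│2
1│♖ · ♗ · ♔ · · ♖│1
  ─────────────────
  a b c d e f g h

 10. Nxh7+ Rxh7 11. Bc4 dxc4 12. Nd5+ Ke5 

  a b c d e f g h
  ─────────────────
8│♜ · · ♛ · ♝ · ·│8
7│♟ ♟ ♟ ♝ ♟ · ♟ ♜│7
6│· · · · · · · ·│6
5│· · · ♘ ♚ · · ·│5
4│· · ♟ · ♙ · · ·│4
3│· · · ♙ · · · ·│3
2│♙ ♙ · ♙ · ♙ ♙ ♙│2
1│♖ · ♗ · ♔ · · ♖│1
  ─────────────────
  a b c d e f g h

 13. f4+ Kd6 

  a b c d e f g h
  ─────────────────
8│♜ · · ♛ · ♝ · ·│8
7│♟ ♟ ♟ ♝ ♟ · ♟ ♜│7
6│· · · ♚ · · · ·│6
5│· · · ♘ · · · ·│5
4│· · ♟ · ♙ ♙ · ·│4
3│· · · ♙ · · · ·│3
2│♙ ♙ · ♙ · · ♙ ♙│2
1│♖ · ♗ · ♔ · · ♖│1
  ─────────────────
  a b c d e f g h


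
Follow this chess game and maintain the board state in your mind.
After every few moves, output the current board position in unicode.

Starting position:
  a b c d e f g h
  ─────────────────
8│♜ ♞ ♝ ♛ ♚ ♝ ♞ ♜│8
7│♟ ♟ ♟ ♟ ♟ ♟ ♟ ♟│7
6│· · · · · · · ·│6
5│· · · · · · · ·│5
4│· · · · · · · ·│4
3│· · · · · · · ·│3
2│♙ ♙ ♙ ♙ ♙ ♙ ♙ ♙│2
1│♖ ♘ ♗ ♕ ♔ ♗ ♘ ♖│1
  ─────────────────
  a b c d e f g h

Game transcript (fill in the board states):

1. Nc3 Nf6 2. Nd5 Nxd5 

  a b c d e f g h
  ─────────────────
8│♜ ♞ ♝ ♛ ♚ ♝ · ♜│8
7│♟ ♟ ♟ ♟ ♟ ♟ ♟ ♟│7
6│· · · · · · · ·│6
5│· · · ♞ · · · ·│5
4│· · · · · · · ·│4
3│· · · · · · · ·│3
2│♙ ♙ ♙ ♙ ♙ ♙ ♙ ♙│2
1│♖ · ♗ ♕ ♔ ♗ ♘ ♖│1
  ─────────────────
  a b c d e f g h

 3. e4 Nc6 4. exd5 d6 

  a b c d e f g h
  ─────────────────
8│♜ · ♝ ♛ ♚ ♝ · ♜│8
7│♟ ♟ ♟ · ♟ ♟ ♟ ♟│7
6│· · ♞ ♟ · · · ·│6
5│· · · ♙ · · · ·│5
4│· · · · · · · ·│4
3│· · · · · · · ·│3
2│♙ ♙ ♙ ♙ · ♙ ♙ ♙│2
1│♖ · ♗ ♕ ♔ ♗ ♘ ♖│1
  ─────────────────
  a b c d e f g h

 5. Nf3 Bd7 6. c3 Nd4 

  a b c d e f g h
  ─────────────────
8│♜ · · ♛ ♚ ♝ · ♜│8
7│♟ ♟ ♟ ♝ ♟ ♟ ♟ ♟│7
6│· · · ♟ · · · ·│6
5│· · · ♙ · · · ·│5
4│· · · ♞ · · · ·│4
3│· · ♙ · · ♘ · ·│3
2│♙ ♙ · ♙ · ♙ ♙ ♙│2
1│♖ · ♗ ♕ ♔ ♗ · ♖│1
  ─────────────────
  a b c d e f g h

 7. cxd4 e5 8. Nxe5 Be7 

  a b c d e f g h
  ─────────────────
8│♜ · · ♛ ♚ · · ♜│8
7│♟ ♟ ♟ ♝ ♝ ♟ ♟ ♟│7
6│· · · ♟ · · · ·│6
5│· · · ♙ ♘ · · ·│5
4│· · · ♙ · · · ·│4
3│· · · · · · · ·│3
2│♙ ♙ · ♙ · ♙ ♙ ♙│2
1│♖ · ♗ ♕ ♔ ♗ · ♖│1
  ─────────────────
  a b c d e f g h



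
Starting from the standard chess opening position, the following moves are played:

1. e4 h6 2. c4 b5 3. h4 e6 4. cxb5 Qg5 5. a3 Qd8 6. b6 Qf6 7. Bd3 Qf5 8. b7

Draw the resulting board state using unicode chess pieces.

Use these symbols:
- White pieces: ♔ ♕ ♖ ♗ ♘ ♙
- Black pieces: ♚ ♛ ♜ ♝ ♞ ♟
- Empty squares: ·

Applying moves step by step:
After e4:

♜ ♞ ♝ ♛ ♚ ♝ ♞ ♜
♟ ♟ ♟ ♟ ♟ ♟ ♟ ♟
· · · · · · · ·
· · · · · · · ·
· · · · ♙ · · ·
· · · · · · · ·
♙ ♙ ♙ ♙ · ♙ ♙ ♙
♖ ♘ ♗ ♕ ♔ ♗ ♘ ♖


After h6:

♜ ♞ ♝ ♛ ♚ ♝ ♞ ♜
♟ ♟ ♟ ♟ ♟ ♟ ♟ ·
· · · · · · · ♟
· · · · · · · ·
· · · · ♙ · · ·
· · · · · · · ·
♙ ♙ ♙ ♙ · ♙ ♙ ♙
♖ ♘ ♗ ♕ ♔ ♗ ♘ ♖


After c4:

♜ ♞ ♝ ♛ ♚ ♝ ♞ ♜
♟ ♟ ♟ ♟ ♟ ♟ ♟ ·
· · · · · · · ♟
· · · · · · · ·
· · ♙ · ♙ · · ·
· · · · · · · ·
♙ ♙ · ♙ · ♙ ♙ ♙
♖ ♘ ♗ ♕ ♔ ♗ ♘ ♖


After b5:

♜ ♞ ♝ ♛ ♚ ♝ ♞ ♜
♟ · ♟ ♟ ♟ ♟ ♟ ·
· · · · · · · ♟
· ♟ · · · · · ·
· · ♙ · ♙ · · ·
· · · · · · · ·
♙ ♙ · ♙ · ♙ ♙ ♙
♖ ♘ ♗ ♕ ♔ ♗ ♘ ♖


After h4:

♜ ♞ ♝ ♛ ♚ ♝ ♞ ♜
♟ · ♟ ♟ ♟ ♟ ♟ ·
· · · · · · · ♟
· ♟ · · · · · ·
· · ♙ · ♙ · · ♙
· · · · · · · ·
♙ ♙ · ♙ · ♙ ♙ ·
♖ ♘ ♗ ♕ ♔ ♗ ♘ ♖


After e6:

♜ ♞ ♝ ♛ ♚ ♝ ♞ ♜
♟ · ♟ ♟ · ♟ ♟ ·
· · · · ♟ · · ♟
· ♟ · · · · · ·
· · ♙ · ♙ · · ♙
· · · · · · · ·
♙ ♙ · ♙ · ♙ ♙ ·
♖ ♘ ♗ ♕ ♔ ♗ ♘ ♖


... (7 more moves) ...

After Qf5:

♜ ♞ ♝ · ♚ ♝ ♞ ♜
♟ · ♟ ♟ · ♟ ♟ ·
· ♙ · · ♟ · · ♟
· · · · · ♛ · ·
· · · · ♙ · · ♙
♙ · · ♗ · · · ·
· ♙ · ♙ · ♙ ♙ ·
♖ ♘ ♗ ♕ ♔ · ♘ ♖


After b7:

♜ ♞ ♝ · ♚ ♝ ♞ ♜
♟ ♙ ♟ ♟ · ♟ ♟ ·
· · · · ♟ · · ♟
· · · · · ♛ · ·
· · · · ♙ · · ♙
♙ · · ♗ · · · ·
· ♙ · ♙ · ♙ ♙ ·
♖ ♘ ♗ ♕ ♔ · ♘ ♖



  a b c d e f g h
  ─────────────────
8│♜ ♞ ♝ · ♚ ♝ ♞ ♜│8
7│♟ ♙ ♟ ♟ · ♟ ♟ ·│7
6│· · · · ♟ · · ♟│6
5│· · · · · ♛ · ·│5
4│· · · · ♙ · · ♙│4
3│♙ · · ♗ · · · ·│3
2│· ♙ · ♙ · ♙ ♙ ·│2
1│♖ ♘ ♗ ♕ ♔ · ♘ ♖│1
  ─────────────────
  a b c d e f g h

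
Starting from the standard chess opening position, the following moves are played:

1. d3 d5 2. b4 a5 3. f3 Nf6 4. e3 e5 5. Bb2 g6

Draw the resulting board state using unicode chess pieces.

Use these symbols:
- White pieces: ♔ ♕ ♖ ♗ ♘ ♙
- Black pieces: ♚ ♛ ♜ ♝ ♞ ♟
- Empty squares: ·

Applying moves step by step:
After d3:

♜ ♞ ♝ ♛ ♚ ♝ ♞ ♜
♟ ♟ ♟ ♟ ♟ ♟ ♟ ♟
· · · · · · · ·
· · · · · · · ·
· · · · · · · ·
· · · ♙ · · · ·
♙ ♙ ♙ · ♙ ♙ ♙ ♙
♖ ♘ ♗ ♕ ♔ ♗ ♘ ♖


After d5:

♜ ♞ ♝ ♛ ♚ ♝ ♞ ♜
♟ ♟ ♟ · ♟ ♟ ♟ ♟
· · · · · · · ·
· · · ♟ · · · ·
· · · · · · · ·
· · · ♙ · · · ·
♙ ♙ ♙ · ♙ ♙ ♙ ♙
♖ ♘ ♗ ♕ ♔ ♗ ♘ ♖


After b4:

♜ ♞ ♝ ♛ ♚ ♝ ♞ ♜
♟ ♟ ♟ · ♟ ♟ ♟ ♟
· · · · · · · ·
· · · ♟ · · · ·
· ♙ · · · · · ·
· · · ♙ · · · ·
♙ · ♙ · ♙ ♙ ♙ ♙
♖ ♘ ♗ ♕ ♔ ♗ ♘ ♖


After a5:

♜ ♞ ♝ ♛ ♚ ♝ ♞ ♜
· ♟ ♟ · ♟ ♟ ♟ ♟
· · · · · · · ·
♟ · · ♟ · · · ·
· ♙ · · · · · ·
· · · ♙ · · · ·
♙ · ♙ · ♙ ♙ ♙ ♙
♖ ♘ ♗ ♕ ♔ ♗ ♘ ♖


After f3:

♜ ♞ ♝ ♛ ♚ ♝ ♞ ♜
· ♟ ♟ · ♟ ♟ ♟ ♟
· · · · · · · ·
♟ · · ♟ · · · ·
· ♙ · · · · · ·
· · · ♙ · ♙ · ·
♙ · ♙ · ♙ · ♙ ♙
♖ ♘ ♗ ♕ ♔ ♗ ♘ ♖


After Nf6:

♜ ♞ ♝ ♛ ♚ ♝ · ♜
· ♟ ♟ · ♟ ♟ ♟ ♟
· · · · · ♞ · ·
♟ · · ♟ · · · ·
· ♙ · · · · · ·
· · · ♙ · ♙ · ·
♙ · ♙ · ♙ · ♙ ♙
♖ ♘ ♗ ♕ ♔ ♗ ♘ ♖


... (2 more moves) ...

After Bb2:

♜ ♞ ♝ ♛ ♚ ♝ · ♜
· ♟ ♟ · · ♟ ♟ ♟
· · · · · ♞ · ·
♟ · · ♟ ♟ · · ·
· ♙ · · · · · ·
· · · ♙ ♙ ♙ · ·
♙ ♗ ♙ · · · ♙ ♙
♖ ♘ · ♕ ♔ ♗ ♘ ♖


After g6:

♜ ♞ ♝ ♛ ♚ ♝ · ♜
· ♟ ♟ · · ♟ · ♟
· · · · · ♞ ♟ ·
♟ · · ♟ ♟ · · ·
· ♙ · · · · · ·
· · · ♙ ♙ ♙ · ·
♙ ♗ ♙ · · · ♙ ♙
♖ ♘ · ♕ ♔ ♗ ♘ ♖



  a b c d e f g h
  ─────────────────
8│♜ ♞ ♝ ♛ ♚ ♝ · ♜│8
7│· ♟ ♟ · · ♟ · ♟│7
6│· · · · · ♞ ♟ ·│6
5│♟ · · ♟ ♟ · · ·│5
4│· ♙ · · · · · ·│4
3│· · · ♙ ♙ ♙ · ·│3
2│♙ ♗ ♙ · · · ♙ ♙│2
1│♖ ♘ · ♕ ♔ ♗ ♘ ♖│1
  ─────────────────
  a b c d e f g h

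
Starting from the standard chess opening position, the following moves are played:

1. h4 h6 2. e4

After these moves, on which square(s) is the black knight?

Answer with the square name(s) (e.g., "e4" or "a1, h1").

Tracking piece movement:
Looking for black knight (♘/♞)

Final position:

  a b c d e f g h
  ─────────────────
8│♜ ♞ ♝ ♛ ♚ ♝ ♞ ♜│8
7│♟ ♟ ♟ ♟ ♟ ♟ ♟ ·│7
6│· · · · · · · ♟│6
5│· · · · · · · ·│5
4│· · · · ♙ · · ♙│4
3│· · · · · · · ·│3
2│♙ ♙ ♙ ♙ · ♙ ♙ ·│2
1│♖ ♘ ♗ ♕ ♔ ♗ ♘ ♖│1
  ─────────────────
  a b c d e f g h


b8, g8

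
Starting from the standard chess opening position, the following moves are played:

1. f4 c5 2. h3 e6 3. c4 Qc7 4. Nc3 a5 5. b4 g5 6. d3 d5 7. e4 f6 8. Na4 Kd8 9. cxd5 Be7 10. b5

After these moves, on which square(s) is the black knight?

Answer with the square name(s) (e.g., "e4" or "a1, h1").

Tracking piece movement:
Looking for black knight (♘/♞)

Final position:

  a b c d e f g h
  ─────────────────
8│♜ ♞ ♝ ♚ · · ♞ ♜│8
7│· ♟ ♛ · ♝ · · ♟│7
6│· · · · ♟ ♟ · ·│6
5│♟ ♙ ♟ ♙ · · ♟ ·│5
4│♘ · · · ♙ ♙ · ·│4
3│· · · ♙ · · · ♙│3
2│♙ · · · · · ♙ ·│2
1│♖ · ♗ ♕ ♔ ♗ ♘ ♖│1
  ─────────────────
  a b c d e f g h


b8, g8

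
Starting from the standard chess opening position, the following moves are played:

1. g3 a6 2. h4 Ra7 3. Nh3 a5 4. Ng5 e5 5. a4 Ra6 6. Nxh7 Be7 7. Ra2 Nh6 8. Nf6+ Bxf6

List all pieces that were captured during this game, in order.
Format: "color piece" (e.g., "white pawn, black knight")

Tracking captures:
  Nxh7: captured black pawn
  Bxf6: captured white knight

black pawn, white knight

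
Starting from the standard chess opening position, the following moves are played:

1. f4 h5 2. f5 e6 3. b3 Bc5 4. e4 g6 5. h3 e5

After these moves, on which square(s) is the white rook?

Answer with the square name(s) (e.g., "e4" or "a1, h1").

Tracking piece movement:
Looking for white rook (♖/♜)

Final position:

  a b c d e f g h
  ─────────────────
8│♜ ♞ ♝ ♛ ♚ · ♞ ♜│8
7│♟ ♟ ♟ ♟ · ♟ · ·│7
6│· · · · · · ♟ ·│6
5│· · ♝ · ♟ ♙ · ♟│5
4│· · · · ♙ · · ·│4
3│· ♙ · · · · · ♙│3
2│♙ · ♙ ♙ · · ♙ ·│2
1│♖ ♘ ♗ ♕ ♔ ♗ ♘ ♖│1
  ─────────────────
  a b c d e f g h


a1, h1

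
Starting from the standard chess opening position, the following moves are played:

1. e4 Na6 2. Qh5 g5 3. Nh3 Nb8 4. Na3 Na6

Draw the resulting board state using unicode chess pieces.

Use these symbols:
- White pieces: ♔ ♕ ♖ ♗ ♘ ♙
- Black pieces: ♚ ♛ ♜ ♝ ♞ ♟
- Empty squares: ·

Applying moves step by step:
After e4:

♜ ♞ ♝ ♛ ♚ ♝ ♞ ♜
♟ ♟ ♟ ♟ ♟ ♟ ♟ ♟
· · · · · · · ·
· · · · · · · ·
· · · · ♙ · · ·
· · · · · · · ·
♙ ♙ ♙ ♙ · ♙ ♙ ♙
♖ ♘ ♗ ♕ ♔ ♗ ♘ ♖


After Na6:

♜ · ♝ ♛ ♚ ♝ ♞ ♜
♟ ♟ ♟ ♟ ♟ ♟ ♟ ♟
♞ · · · · · · ·
· · · · · · · ·
· · · · ♙ · · ·
· · · · · · · ·
♙ ♙ ♙ ♙ · ♙ ♙ ♙
♖ ♘ ♗ ♕ ♔ ♗ ♘ ♖


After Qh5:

♜ · ♝ ♛ ♚ ♝ ♞ ♜
♟ ♟ ♟ ♟ ♟ ♟ ♟ ♟
♞ · · · · · · ·
· · · · · · · ♕
· · · · ♙ · · ·
· · · · · · · ·
♙ ♙ ♙ ♙ · ♙ ♙ ♙
♖ ♘ ♗ · ♔ ♗ ♘ ♖


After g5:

♜ · ♝ ♛ ♚ ♝ ♞ ♜
♟ ♟ ♟ ♟ ♟ ♟ · ♟
♞ · · · · · · ·
· · · · · · ♟ ♕
· · · · ♙ · · ·
· · · · · · · ·
♙ ♙ ♙ ♙ · ♙ ♙ ♙
♖ ♘ ♗ · ♔ ♗ ♘ ♖


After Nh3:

♜ · ♝ ♛ ♚ ♝ ♞ ♜
♟ ♟ ♟ ♟ ♟ ♟ · ♟
♞ · · · · · · ·
· · · · · · ♟ ♕
· · · · ♙ · · ·
· · · · · · · ♘
♙ ♙ ♙ ♙ · ♙ ♙ ♙
♖ ♘ ♗ · ♔ ♗ · ♖


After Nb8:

♜ ♞ ♝ ♛ ♚ ♝ ♞ ♜
♟ ♟ ♟ ♟ ♟ ♟ · ♟
· · · · · · · ·
· · · · · · ♟ ♕
· · · · ♙ · · ·
· · · · · · · ♘
♙ ♙ ♙ ♙ · ♙ ♙ ♙
♖ ♘ ♗ · ♔ ♗ · ♖


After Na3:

♜ ♞ ♝ ♛ ♚ ♝ ♞ ♜
♟ ♟ ♟ ♟ ♟ ♟ · ♟
· · · · · · · ·
· · · · · · ♟ ♕
· · · · ♙ · · ·
♘ · · · · · · ♘
♙ ♙ ♙ ♙ · ♙ ♙ ♙
♖ · ♗ · ♔ ♗ · ♖


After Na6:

♜ · ♝ ♛ ♚ ♝ ♞ ♜
♟ ♟ ♟ ♟ ♟ ♟ · ♟
♞ · · · · · · ·
· · · · · · ♟ ♕
· · · · ♙ · · ·
♘ · · · · · · ♘
♙ ♙ ♙ ♙ · ♙ ♙ ♙
♖ · ♗ · ♔ ♗ · ♖



  a b c d e f g h
  ─────────────────
8│♜ · ♝ ♛ ♚ ♝ ♞ ♜│8
7│♟ ♟ ♟ ♟ ♟ ♟ · ♟│7
6│♞ · · · · · · ·│6
5│· · · · · · ♟ ♕│5
4│· · · · ♙ · · ·│4
3│♘ · · · · · · ♘│3
2│♙ ♙ ♙ ♙ · ♙ ♙ ♙│2
1│♖ · ♗ · ♔ ♗ · ♖│1
  ─────────────────
  a b c d e f g h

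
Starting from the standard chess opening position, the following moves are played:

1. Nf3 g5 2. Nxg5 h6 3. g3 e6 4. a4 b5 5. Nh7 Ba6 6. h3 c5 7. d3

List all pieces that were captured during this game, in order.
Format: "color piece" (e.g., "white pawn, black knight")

Tracking captures:
  Nxg5: captured black pawn

black pawn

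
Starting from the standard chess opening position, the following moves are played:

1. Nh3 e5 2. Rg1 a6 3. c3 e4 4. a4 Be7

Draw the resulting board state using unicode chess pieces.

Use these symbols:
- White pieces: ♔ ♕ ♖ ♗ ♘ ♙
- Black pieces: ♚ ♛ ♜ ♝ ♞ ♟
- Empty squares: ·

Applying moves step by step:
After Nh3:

♜ ♞ ♝ ♛ ♚ ♝ ♞ ♜
♟ ♟ ♟ ♟ ♟ ♟ ♟ ♟
· · · · · · · ·
· · · · · · · ·
· · · · · · · ·
· · · · · · · ♘
♙ ♙ ♙ ♙ ♙ ♙ ♙ ♙
♖ ♘ ♗ ♕ ♔ ♗ · ♖


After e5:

♜ ♞ ♝ ♛ ♚ ♝ ♞ ♜
♟ ♟ ♟ ♟ · ♟ ♟ ♟
· · · · · · · ·
· · · · ♟ · · ·
· · · · · · · ·
· · · · · · · ♘
♙ ♙ ♙ ♙ ♙ ♙ ♙ ♙
♖ ♘ ♗ ♕ ♔ ♗ · ♖


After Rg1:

♜ ♞ ♝ ♛ ♚ ♝ ♞ ♜
♟ ♟ ♟ ♟ · ♟ ♟ ♟
· · · · · · · ·
· · · · ♟ · · ·
· · · · · · · ·
· · · · · · · ♘
♙ ♙ ♙ ♙ ♙ ♙ ♙ ♙
♖ ♘ ♗ ♕ ♔ ♗ ♖ ·


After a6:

♜ ♞ ♝ ♛ ♚ ♝ ♞ ♜
· ♟ ♟ ♟ · ♟ ♟ ♟
♟ · · · · · · ·
· · · · ♟ · · ·
· · · · · · · ·
· · · · · · · ♘
♙ ♙ ♙ ♙ ♙ ♙ ♙ ♙
♖ ♘ ♗ ♕ ♔ ♗ ♖ ·


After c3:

♜ ♞ ♝ ♛ ♚ ♝ ♞ ♜
· ♟ ♟ ♟ · ♟ ♟ ♟
♟ · · · · · · ·
· · · · ♟ · · ·
· · · · · · · ·
· · ♙ · · · · ♘
♙ ♙ · ♙ ♙ ♙ ♙ ♙
♖ ♘ ♗ ♕ ♔ ♗ ♖ ·


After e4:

♜ ♞ ♝ ♛ ♚ ♝ ♞ ♜
· ♟ ♟ ♟ · ♟ ♟ ♟
♟ · · · · · · ·
· · · · · · · ·
· · · · ♟ · · ·
· · ♙ · · · · ♘
♙ ♙ · ♙ ♙ ♙ ♙ ♙
♖ ♘ ♗ ♕ ♔ ♗ ♖ ·


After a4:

♜ ♞ ♝ ♛ ♚ ♝ ♞ ♜
· ♟ ♟ ♟ · ♟ ♟ ♟
♟ · · · · · · ·
· · · · · · · ·
♙ · · · ♟ · · ·
· · ♙ · · · · ♘
· ♙ · ♙ ♙ ♙ ♙ ♙
♖ ♘ ♗ ♕ ♔ ♗ ♖ ·


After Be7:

♜ ♞ ♝ ♛ ♚ · ♞ ♜
· ♟ ♟ ♟ ♝ ♟ ♟ ♟
♟ · · · · · · ·
· · · · · · · ·
♙ · · · ♟ · · ·
· · ♙ · · · · ♘
· ♙ · ♙ ♙ ♙ ♙ ♙
♖ ♘ ♗ ♕ ♔ ♗ ♖ ·



  a b c d e f g h
  ─────────────────
8│♜ ♞ ♝ ♛ ♚ · ♞ ♜│8
7│· ♟ ♟ ♟ ♝ ♟ ♟ ♟│7
6│♟ · · · · · · ·│6
5│· · · · · · · ·│5
4│♙ · · · ♟ · · ·│4
3│· · ♙ · · · · ♘│3
2│· ♙ · ♙ ♙ ♙ ♙ ♙│2
1│♖ ♘ ♗ ♕ ♔ ♗ ♖ ·│1
  ─────────────────
  a b c d e f g h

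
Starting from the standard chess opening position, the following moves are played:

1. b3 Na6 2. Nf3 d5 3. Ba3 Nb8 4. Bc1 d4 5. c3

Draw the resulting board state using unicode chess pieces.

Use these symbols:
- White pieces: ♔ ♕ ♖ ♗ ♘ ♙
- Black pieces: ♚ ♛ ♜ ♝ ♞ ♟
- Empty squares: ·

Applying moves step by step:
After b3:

♜ ♞ ♝ ♛ ♚ ♝ ♞ ♜
♟ ♟ ♟ ♟ ♟ ♟ ♟ ♟
· · · · · · · ·
· · · · · · · ·
· · · · · · · ·
· ♙ · · · · · ·
♙ · ♙ ♙ ♙ ♙ ♙ ♙
♖ ♘ ♗ ♕ ♔ ♗ ♘ ♖


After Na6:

♜ · ♝ ♛ ♚ ♝ ♞ ♜
♟ ♟ ♟ ♟ ♟ ♟ ♟ ♟
♞ · · · · · · ·
· · · · · · · ·
· · · · · · · ·
· ♙ · · · · · ·
♙ · ♙ ♙ ♙ ♙ ♙ ♙
♖ ♘ ♗ ♕ ♔ ♗ ♘ ♖


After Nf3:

♜ · ♝ ♛ ♚ ♝ ♞ ♜
♟ ♟ ♟ ♟ ♟ ♟ ♟ ♟
♞ · · · · · · ·
· · · · · · · ·
· · · · · · · ·
· ♙ · · · ♘ · ·
♙ · ♙ ♙ ♙ ♙ ♙ ♙
♖ ♘ ♗ ♕ ♔ ♗ · ♖


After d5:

♜ · ♝ ♛ ♚ ♝ ♞ ♜
♟ ♟ ♟ · ♟ ♟ ♟ ♟
♞ · · · · · · ·
· · · ♟ · · · ·
· · · · · · · ·
· ♙ · · · ♘ · ·
♙ · ♙ ♙ ♙ ♙ ♙ ♙
♖ ♘ ♗ ♕ ♔ ♗ · ♖


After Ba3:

♜ · ♝ ♛ ♚ ♝ ♞ ♜
♟ ♟ ♟ · ♟ ♟ ♟ ♟
♞ · · · · · · ·
· · · ♟ · · · ·
· · · · · · · ·
♗ ♙ · · · ♘ · ·
♙ · ♙ ♙ ♙ ♙ ♙ ♙
♖ ♘ · ♕ ♔ ♗ · ♖


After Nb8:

♜ ♞ ♝ ♛ ♚ ♝ ♞ ♜
♟ ♟ ♟ · ♟ ♟ ♟ ♟
· · · · · · · ·
· · · ♟ · · · ·
· · · · · · · ·
♗ ♙ · · · ♘ · ·
♙ · ♙ ♙ ♙ ♙ ♙ ♙
♖ ♘ · ♕ ♔ ♗ · ♖


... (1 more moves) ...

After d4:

♜ ♞ ♝ ♛ ♚ ♝ ♞ ♜
♟ ♟ ♟ · ♟ ♟ ♟ ♟
· · · · · · · ·
· · · · · · · ·
· · · ♟ · · · ·
· ♙ · · · ♘ · ·
♙ · ♙ ♙ ♙ ♙ ♙ ♙
♖ ♘ ♗ ♕ ♔ ♗ · ♖


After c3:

♜ ♞ ♝ ♛ ♚ ♝ ♞ ♜
♟ ♟ ♟ · ♟ ♟ ♟ ♟
· · · · · · · ·
· · · · · · · ·
· · · ♟ · · · ·
· ♙ ♙ · · ♘ · ·
♙ · · ♙ ♙ ♙ ♙ ♙
♖ ♘ ♗ ♕ ♔ ♗ · ♖



  a b c d e f g h
  ─────────────────
8│♜ ♞ ♝ ♛ ♚ ♝ ♞ ♜│8
7│♟ ♟ ♟ · ♟ ♟ ♟ ♟│7
6│· · · · · · · ·│6
5│· · · · · · · ·│5
4│· · · ♟ · · · ·│4
3│· ♙ ♙ · · ♘ · ·│3
2│♙ · · ♙ ♙ ♙ ♙ ♙│2
1│♖ ♘ ♗ ♕ ♔ ♗ · ♖│1
  ─────────────────
  a b c d e f g h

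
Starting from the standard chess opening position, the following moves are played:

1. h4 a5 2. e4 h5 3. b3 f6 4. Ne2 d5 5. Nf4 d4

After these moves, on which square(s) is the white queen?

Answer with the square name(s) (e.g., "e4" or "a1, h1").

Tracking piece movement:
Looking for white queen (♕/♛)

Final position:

  a b c d e f g h
  ─────────────────
8│♜ ♞ ♝ ♛ ♚ ♝ ♞ ♜│8
7│· ♟ ♟ · ♟ · ♟ ·│7
6│· · · · · ♟ · ·│6
5│♟ · · · · · · ♟│5
4│· · · ♟ ♙ ♘ · ♙│4
3│· ♙ · · · · · ·│3
2│♙ · ♙ ♙ · ♙ ♙ ·│2
1│♖ ♘ ♗ ♕ ♔ ♗ · ♖│1
  ─────────────────
  a b c d e f g h


d1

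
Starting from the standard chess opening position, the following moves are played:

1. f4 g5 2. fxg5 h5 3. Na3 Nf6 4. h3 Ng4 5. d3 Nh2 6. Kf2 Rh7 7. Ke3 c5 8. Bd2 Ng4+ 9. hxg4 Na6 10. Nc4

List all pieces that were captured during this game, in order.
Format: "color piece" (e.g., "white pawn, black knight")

Tracking captures:
  fxg5: captured black pawn
  hxg4: captured black knight

black pawn, black knight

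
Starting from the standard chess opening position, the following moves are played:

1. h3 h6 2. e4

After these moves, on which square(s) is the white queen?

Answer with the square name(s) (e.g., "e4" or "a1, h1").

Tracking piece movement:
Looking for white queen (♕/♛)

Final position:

  a b c d e f g h
  ─────────────────
8│♜ ♞ ♝ ♛ ♚ ♝ ♞ ♜│8
7│♟ ♟ ♟ ♟ ♟ ♟ ♟ ·│7
6│· · · · · · · ♟│6
5│· · · · · · · ·│5
4│· · · · ♙ · · ·│4
3│· · · · · · · ♙│3
2│♙ ♙ ♙ ♙ · ♙ ♙ ·│2
1│♖ ♘ ♗ ♕ ♔ ♗ ♘ ♖│1
  ─────────────────
  a b c d e f g h


d1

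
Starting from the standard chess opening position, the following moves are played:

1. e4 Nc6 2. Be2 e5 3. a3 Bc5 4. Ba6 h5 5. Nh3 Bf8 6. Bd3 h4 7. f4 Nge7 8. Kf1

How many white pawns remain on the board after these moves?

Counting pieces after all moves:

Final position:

  a b c d e f g h
  ─────────────────
8│♜ · ♝ ♛ ♚ ♝ · ♜│8
7│♟ ♟ ♟ ♟ ♞ ♟ ♟ ·│7
6│· · ♞ · · · · ·│6
5│· · · · ♟ · · ·│5
4│· · · · ♙ ♙ · ♟│4
3│♙ · · ♗ · · · ♘│3
2│· ♙ ♙ ♙ · · ♙ ♙│2
1│♖ ♘ ♗ ♕ · ♔ · ♖│1
  ─────────────────
  a b c d e f g h


8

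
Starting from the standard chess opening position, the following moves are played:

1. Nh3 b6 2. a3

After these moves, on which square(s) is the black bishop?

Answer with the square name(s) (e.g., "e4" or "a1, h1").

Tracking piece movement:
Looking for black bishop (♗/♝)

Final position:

  a b c d e f g h
  ─────────────────
8│♜ ♞ ♝ ♛ ♚ ♝ ♞ ♜│8
7│♟ · ♟ ♟ ♟ ♟ ♟ ♟│7
6│· ♟ · · · · · ·│6
5│· · · · · · · ·│5
4│· · · · · · · ·│4
3│♙ · · · · · · ♘│3
2│· ♙ ♙ ♙ ♙ ♙ ♙ ♙│2
1│♖ ♘ ♗ ♕ ♔ ♗ · ♖│1
  ─────────────────
  a b c d e f g h


c8, f8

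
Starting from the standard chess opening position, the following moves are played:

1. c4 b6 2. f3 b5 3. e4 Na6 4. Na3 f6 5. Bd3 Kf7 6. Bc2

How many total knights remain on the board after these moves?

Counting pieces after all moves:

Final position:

  a b c d e f g h
  ─────────────────
8│♜ · ♝ ♛ · ♝ ♞ ♜│8
7│♟ · ♟ ♟ ♟ ♚ ♟ ♟│7
6│♞ · · · · ♟ · ·│6
5│· ♟ · · · · · ·│5
4│· · ♙ · ♙ · · ·│4
3│♘ · · · · ♙ · ·│3
2│♙ ♙ ♗ ♙ · · ♙ ♙│2
1│♖ · ♗ ♕ ♔ · ♘ ♖│1
  ─────────────────
  a b c d e f g h


4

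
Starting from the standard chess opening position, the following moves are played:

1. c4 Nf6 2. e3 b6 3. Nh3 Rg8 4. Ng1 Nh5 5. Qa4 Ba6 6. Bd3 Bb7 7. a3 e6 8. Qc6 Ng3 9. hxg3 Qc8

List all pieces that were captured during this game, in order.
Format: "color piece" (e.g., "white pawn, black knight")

Tracking captures:
  hxg3: captured black knight

black knight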